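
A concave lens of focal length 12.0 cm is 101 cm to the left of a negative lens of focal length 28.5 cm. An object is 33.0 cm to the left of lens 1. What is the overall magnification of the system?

m = +0.0550

f₁ = −12.0 cm (diverging).
Lens 1: 1/d_i1 = 1/(-12.0) − 1/(33.0) = -0.1136, so d_i1 = -8.800 cm; m₁ = −d_i1/d_o1 = +0.2667.
d_o2 = 101 − (-8.800) = 109.8 cm.
f₂ = −28.5 cm (diverging).
Lens 2: 1/d_i2 = 1/(-28.5) − 1/(109.8) = -0.04420, so d_i2 = -22.63 cm; m₂ = −d_i2/d_o2 = +0.2061.
m = m₁·m₂ = (+0.2667)(+0.2061) = +0.0550.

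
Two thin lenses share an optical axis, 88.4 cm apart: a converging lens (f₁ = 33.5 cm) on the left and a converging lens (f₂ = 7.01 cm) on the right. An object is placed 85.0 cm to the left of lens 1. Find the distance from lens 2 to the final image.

8.89 cm

Lens 1: 1/d_i1 = 1/f₁ − 1/d_o1 = 1/(33.5) − 1/(85.0) = 0.01809, so d_i1 = 55.29 cm.
The intermediate image is 55.29 cm to the right of lens 1, which is 88.4 − (55.29) = 33.11 cm to the left of lens 2, so d_o2 = +33.11 cm.
Lens 2: 1/d_i2 = 1/f₂ − 1/d_o2 = 1/(7.01) − 1/(33.11) = 0.1125, so d_i2 = 8.89 cm.
The final image is real, 8.89 cm to the right of lens 2 (overall magnification ≈ 0.17).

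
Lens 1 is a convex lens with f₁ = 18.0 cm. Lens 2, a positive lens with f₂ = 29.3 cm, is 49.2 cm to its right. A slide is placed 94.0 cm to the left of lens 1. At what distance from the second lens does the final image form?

Lens 1: 1/d_i1 = 1/f₁ − 1/d_o1 = 1/(18.0) − 1/(94.0) = 0.04492, so d_i1 = 22.26 cm.
The intermediate image is 22.26 cm to the right of lens 1, which is 49.2 − (22.26) = 26.94 cm to the left of lens 2, so d_o2 = +26.94 cm.
Lens 2: 1/d_i2 = 1/f₂ − 1/d_o2 = 1/(29.3) − 1/(26.94) = -0.002990, so d_i2 = -334 cm.
The final image is virtual, 334 cm to the left of lens 2 (overall magnification ≈ -2.9).

334 cm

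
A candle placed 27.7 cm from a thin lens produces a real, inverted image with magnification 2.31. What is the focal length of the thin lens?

f = 19.3 cm (converging)

m = −d_i/d_o ⇒ d_i = −m·d_o = −(-2.31)·(27.7) = 63.99 cm.
1/f = 1/d_o + 1/d_i = 1/(27.7) + 1/(63.99) = 0.05173, so f = 19.3 cm.
Since f is positive, the thin lens is converging.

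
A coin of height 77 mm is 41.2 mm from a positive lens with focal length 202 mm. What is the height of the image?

96.7 mm

1/d_i = 1/f − 1/d_o = 1/(202.0) − 1/(41.2) = -0.01932, so d_i = -51.76 mm.
m = −d_i/d_o = +1.256.
|h_i| = |m|·h_o = 1.256 × 77 = 96.7 mm. The image is virtual, upright and enlarged, on the same side as the object.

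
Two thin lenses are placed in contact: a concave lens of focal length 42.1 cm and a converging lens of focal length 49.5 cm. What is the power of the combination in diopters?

P = -0.355 D

P₁ = 1/f₁ = 1/(-0.421 m) = -2.375 D; P₂ = 1/f₂ = 1/(0.495 m) = +2.020 D.
For thin lenses in contact, P = P₁ + P₂ = (-2.375) + (+2.020) = -0.355 D.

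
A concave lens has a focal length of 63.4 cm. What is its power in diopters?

For a concave lens, f = −63.4 cm.
f = -63.4 cm = -0.634 m.
P = 1/f = 1/(-0.634 m) = -1.58 D.

P = -1.58 D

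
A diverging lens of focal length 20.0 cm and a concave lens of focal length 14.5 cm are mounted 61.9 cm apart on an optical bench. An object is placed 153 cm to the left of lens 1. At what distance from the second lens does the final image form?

12.3 cm

Lens 1 is diverging, so f₁ = −20.0 cm.
Lens 1: 1/d_i1 = 1/f₁ − 1/d_o1 = 1/(-20.0) − 1/(153) = -0.05654, so d_i1 = -17.69 cm.
The intermediate image is 17.69 cm to the left of lens 1 (virtual), which is 61.9 − (-17.69) = 79.59 cm to the left of lens 2, so d_o2 = +79.59 cm.
Lens 2 is diverging, so f₂ = −14.5 cm.
Lens 2: 1/d_i2 = 1/f₂ − 1/d_o2 = 1/(-14.5) − 1/(79.59) = -0.08153, so d_i2 = -12.3 cm.
The final image is virtual, 12.3 cm to the left of lens 2 (overall magnification ≈ 0.018).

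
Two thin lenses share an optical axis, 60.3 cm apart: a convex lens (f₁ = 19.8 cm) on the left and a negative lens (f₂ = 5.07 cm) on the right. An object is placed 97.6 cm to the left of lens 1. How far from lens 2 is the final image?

Lens 1: 1/d_i1 = 1/f₁ − 1/d_o1 = 1/(19.8) − 1/(97.6) = 0.04026, so d_i1 = 24.84 cm.
The intermediate image is 24.84 cm to the right of lens 1, which is 60.3 − (24.84) = 35.46 cm to the left of lens 2, so d_o2 = +35.46 cm.
Lens 2 is diverging, so f₂ = −5.07 cm.
Lens 2: 1/d_i2 = 1/f₂ − 1/d_o2 = 1/(-5.07) − 1/(35.46) = -0.2254, so d_i2 = -4.44 cm.
The final image is virtual, 4.44 cm to the left of lens 2 (overall magnification ≈ -0.032).

4.44 cm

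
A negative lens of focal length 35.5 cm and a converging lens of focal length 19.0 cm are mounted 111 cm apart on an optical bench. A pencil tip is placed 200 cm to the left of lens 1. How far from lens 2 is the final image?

Lens 1 is diverging, so f₁ = −35.5 cm.
Lens 1: 1/d_i1 = 1/f₁ − 1/d_o1 = 1/(-35.5) − 1/(200) = -0.03317, so d_i1 = -30.15 cm.
The intermediate image is 30.15 cm to the left of lens 1 (virtual), which is 111 − (-30.15) = 141.2 cm to the left of lens 2, so d_o2 = +141.2 cm.
Lens 2: 1/d_i2 = 1/f₂ − 1/d_o2 = 1/(19.0) − 1/(141.2) = 0.04555, so d_i2 = 22.0 cm.
The final image is real, 22.0 cm to the right of lens 2 (overall magnification ≈ -0.023).

22.0 cm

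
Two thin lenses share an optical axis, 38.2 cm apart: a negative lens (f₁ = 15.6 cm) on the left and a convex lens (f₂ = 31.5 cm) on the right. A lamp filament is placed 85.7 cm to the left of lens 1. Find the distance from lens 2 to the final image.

Lens 1 is diverging, so f₁ = −15.6 cm.
Lens 1: 1/d_i1 = 1/f₁ − 1/d_o1 = 1/(-15.6) − 1/(85.7) = -0.07577, so d_i1 = -13.20 cm.
The intermediate image is 13.20 cm to the left of lens 1 (virtual), which is 38.2 − (-13.20) = 51.40 cm to the left of lens 2, so d_o2 = +51.40 cm.
Lens 2: 1/d_i2 = 1/f₂ − 1/d_o2 = 1/(31.5) − 1/(51.40) = 0.01229, so d_i2 = 81.4 cm.
The final image is real, 81.4 cm to the right of lens 2 (overall magnification ≈ -0.24).

81.4 cm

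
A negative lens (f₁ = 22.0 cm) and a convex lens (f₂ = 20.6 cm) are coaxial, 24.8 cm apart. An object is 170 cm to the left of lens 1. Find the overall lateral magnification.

f₁ = −22.0 cm (diverging).
Lens 1: 1/d_i1 = 1/(-22.0) − 1/(170) = -0.05134, so d_i1 = -19.48 cm; m₁ = −d_i1/d_o1 = +0.1146.
d_o2 = 24.8 − (-19.48) = 44.28 cm.
Lens 2: 1/d_i2 = 1/(20.6) − 1/(44.28) = 0.02596, so d_i2 = 38.52 cm; m₂ = −d_i2/d_o2 = -0.8699.
m = m₁·m₂ = (+0.1146)(-0.8699) = -0.0997.

m = -0.0997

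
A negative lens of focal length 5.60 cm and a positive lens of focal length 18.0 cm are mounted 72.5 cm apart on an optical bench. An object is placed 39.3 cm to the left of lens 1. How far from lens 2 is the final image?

23.5 cm

Lens 1 is diverging, so f₁ = −5.60 cm.
Lens 1: 1/d_i1 = 1/f₁ − 1/d_o1 = 1/(-5.60) − 1/(39.3) = -0.2040, so d_i1 = -4.902 cm.
The intermediate image is 4.902 cm to the left of lens 1 (virtual), which is 72.5 − (-4.902) = 77.40 cm to the left of lens 2, so d_o2 = +77.40 cm.
Lens 2: 1/d_i2 = 1/f₂ − 1/d_o2 = 1/(18.0) − 1/(77.40) = 0.04264, so d_i2 = 23.5 cm.
The final image is real, 23.5 cm to the right of lens 2 (overall magnification ≈ -0.038).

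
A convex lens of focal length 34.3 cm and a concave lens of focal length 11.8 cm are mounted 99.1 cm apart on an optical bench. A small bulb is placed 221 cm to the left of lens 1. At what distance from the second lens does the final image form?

9.82 cm

Lens 1: 1/d_i1 = 1/f₁ − 1/d_o1 = 1/(34.3) − 1/(221) = 0.02463, so d_i1 = 40.60 cm.
The intermediate image is 40.60 cm to the right of lens 1, which is 99.1 − (40.60) = 58.50 cm to the left of lens 2, so d_o2 = +58.50 cm.
Lens 2 is diverging, so f₂ = −11.8 cm.
Lens 2: 1/d_i2 = 1/f₂ − 1/d_o2 = 1/(-11.8) − 1/(58.50) = -0.1018, so d_i2 = -9.82 cm.
The final image is virtual, 9.82 cm to the left of lens 2 (overall magnification ≈ -0.031).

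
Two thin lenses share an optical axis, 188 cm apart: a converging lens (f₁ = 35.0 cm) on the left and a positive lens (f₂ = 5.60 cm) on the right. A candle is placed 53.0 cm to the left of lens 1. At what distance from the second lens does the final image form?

Lens 1: 1/d_i1 = 1/f₁ − 1/d_o1 = 1/(35.0) − 1/(53.0) = 0.009704, so d_i1 = 103.1 cm.
The intermediate image is 103.1 cm to the right of lens 1, which is 188 − (103.1) = 84.90 cm to the left of lens 2, so d_o2 = +84.90 cm.
Lens 2: 1/d_i2 = 1/f₂ − 1/d_o2 = 1/(5.60) − 1/(84.90) = 0.1668, so d_i2 = 6.00 cm.
The final image is real, 6.00 cm to the right of lens 2 (overall magnification ≈ 0.14).

6.00 cm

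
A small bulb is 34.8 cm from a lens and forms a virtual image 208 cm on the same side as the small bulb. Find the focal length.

Virtual image ⇒ d_i = −208 cm.
1/f = 1/d_o + 1/d_i = 1/(34.8) + 1/(-208) = 0.02393, so f = 41.8 cm.
Since f is positive, the lens is converging.

f = 41.8 cm (converging)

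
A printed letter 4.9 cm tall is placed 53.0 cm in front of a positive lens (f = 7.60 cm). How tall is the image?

1/d_i = 1/f − 1/d_o = 1/(7.600) − 1/(53.0) = 0.1127, so d_i = 8.872 cm.
m = −d_i/d_o = -0.1674.
|h_i| = |m|·h_o = 0.1674 × 4.9 = 0.820 cm. The image is real, inverted and reduced, on the far side of the lens.

0.820 cm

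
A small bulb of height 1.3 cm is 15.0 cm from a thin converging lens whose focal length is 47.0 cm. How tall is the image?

1/d_i = 1/f − 1/d_o = 1/(47.00) − 1/(15.0) = -0.04539, so d_i = -22.03 cm.
m = −d_i/d_o = +1.469.
|h_i| = |m|·h_o = 1.469 × 1.3 = 1.91 cm. The image is virtual, upright and enlarged, on the same side as the object.

1.91 cm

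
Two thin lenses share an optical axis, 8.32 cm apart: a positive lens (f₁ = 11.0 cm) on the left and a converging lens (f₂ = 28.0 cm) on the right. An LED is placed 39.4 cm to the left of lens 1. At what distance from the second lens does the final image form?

5.56 cm

Lens 1: 1/d_i1 = 1/f₁ − 1/d_o1 = 1/(11.0) − 1/(39.4) = 0.06553, so d_i1 = 15.26 cm.
The intermediate image is 15.26 cm to the right of lens 1, which lies 6.940 cm to the right of lens 2 — a virtual object — so d_o2 = −6.940 cm.
Lens 2: 1/d_i2 = 1/f₂ − 1/d_o2 = 1/(28.0) − 1/(-6.940) = 0.1798, so d_i2 = 5.56 cm.
The final image is real, 5.56 cm to the right of lens 2 (overall magnification ≈ -0.31).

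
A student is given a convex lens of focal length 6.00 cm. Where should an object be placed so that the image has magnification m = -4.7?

7.28 cm

m = −d_i/d_o ⇒ d_i = −m·d_o.
1/f = 1/d_o + 1/d_i = 1/d_o − 1/(m·d_o) = (1 − 1/m)/d_o, so d_o = f(1 − 1/m) = (6.000)(1 − 1/(-4.7)) = 7.28 cm.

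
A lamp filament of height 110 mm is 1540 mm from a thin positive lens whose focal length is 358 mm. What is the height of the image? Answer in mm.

33.3 mm

1/d_i = 1/f − 1/d_o = 1/(358.0) − 1/(1540) = 0.002144, so d_i = 466.4 mm.
m = −d_i/d_o = -0.3029.
|h_i| = |m|·h_o = 0.3029 × 110 = 33.3 mm. The image is real, inverted and reduced, on the far side of the lens.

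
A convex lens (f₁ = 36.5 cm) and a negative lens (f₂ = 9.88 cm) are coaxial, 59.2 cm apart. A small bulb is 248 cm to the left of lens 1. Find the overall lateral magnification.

m = -0.0649

Lens 1: 1/d_i1 = 1/(36.5) − 1/(248) = 0.02337, so d_i1 = 42.80 cm; m₁ = −d_i1/d_o1 = -0.1726.
d_o2 = 59.2 − (42.80) = 16.40 cm.
f₂ = −9.88 cm (diverging).
Lens 2: 1/d_i2 = 1/(-9.88) − 1/(16.40) = -0.1622, so d_i2 = -6.166 cm; m₂ = −d_i2/d_o2 = +0.3760.
m = m₁·m₂ = (-0.1726)(+0.3760) = -0.0649.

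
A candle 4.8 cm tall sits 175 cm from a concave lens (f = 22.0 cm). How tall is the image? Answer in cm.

0.536 cm

For a concave lens, f = -22.0 cm.
1/d_i = 1/f − 1/d_o = 1/(-22.00) − 1/(175) = -0.05117, so d_i = -19.54 cm.
m = −d_i/d_o = +0.1117.
|h_i| = |m|·h_o = 0.1117 × 4.8 = 0.536 cm. The image is virtual, upright and reduced, on the same side as the object.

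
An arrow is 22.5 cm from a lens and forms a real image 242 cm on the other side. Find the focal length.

f = 20.6 cm (converging)

Real image ⇒ d_i = +242 cm.
1/f = 1/d_o + 1/d_i = 1/(22.5) + 1/(242) = 0.04858, so f = 20.6 cm.
Since f is positive, the lens is converging.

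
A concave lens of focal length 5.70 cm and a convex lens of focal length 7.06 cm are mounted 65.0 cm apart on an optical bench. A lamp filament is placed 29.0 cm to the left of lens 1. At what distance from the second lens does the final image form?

Lens 1 is diverging, so f₁ = −5.70 cm.
Lens 1: 1/d_i1 = 1/f₁ − 1/d_o1 = 1/(-5.70) − 1/(29.0) = -0.2099, so d_i1 = -4.764 cm.
The intermediate image is 4.764 cm to the left of lens 1 (virtual), which is 65.0 − (-4.764) = 69.76 cm to the left of lens 2, so d_o2 = +69.76 cm.
Lens 2: 1/d_i2 = 1/f₂ − 1/d_o2 = 1/(7.06) − 1/(69.76) = 0.1273, so d_i2 = 7.85 cm.
The final image is real, 7.85 cm to the right of lens 2 (overall magnification ≈ -0.018).

7.85 cm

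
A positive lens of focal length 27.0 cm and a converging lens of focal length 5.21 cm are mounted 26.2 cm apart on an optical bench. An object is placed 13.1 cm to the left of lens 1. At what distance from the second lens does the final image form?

Lens 1: 1/d_i1 = 1/f₁ − 1/d_o1 = 1/(27.0) − 1/(13.1) = -0.03930, so d_i1 = -25.45 cm.
The intermediate image is 25.45 cm to the left of lens 1 (virtual), which is 26.2 − (-25.45) = 51.65 cm to the left of lens 2, so d_o2 = +51.65 cm.
Lens 2: 1/d_i2 = 1/f₂ − 1/d_o2 = 1/(5.21) − 1/(51.65) = 0.1726, so d_i2 = 5.79 cm.
The final image is real, 5.79 cm to the right of lens 2 (overall magnification ≈ -0.22).

5.79 cm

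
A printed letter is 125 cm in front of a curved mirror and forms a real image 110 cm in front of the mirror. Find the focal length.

Real image ⇒ d_i = +110 cm.
1/f = 1/d_o + 1/d_i = 1/(125) + 1/(110) = 0.01709, so f = 58.5 cm.
Since f is positive, the curved mirror is concave.

f = 58.5 cm (concave)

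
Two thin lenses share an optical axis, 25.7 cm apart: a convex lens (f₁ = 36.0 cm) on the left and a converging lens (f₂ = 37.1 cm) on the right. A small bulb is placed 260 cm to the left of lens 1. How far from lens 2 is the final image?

Lens 1: 1/d_i1 = 1/f₁ − 1/d_o1 = 1/(36.0) − 1/(260) = 0.02393, so d_i1 = 41.79 cm.
The intermediate image is 41.79 cm to the right of lens 1, which lies 16.09 cm to the right of lens 2 — a virtual object — so d_o2 = −16.09 cm.
Lens 2: 1/d_i2 = 1/f₂ − 1/d_o2 = 1/(37.1) − 1/(-16.09) = 0.08910, so d_i2 = 11.2 cm.
The final image is real, 11.2 cm to the right of lens 2 (overall magnification ≈ -0.11).

11.2 cm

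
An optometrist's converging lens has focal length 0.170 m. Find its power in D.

P = +5.88 D

P = 1/f = 1/(0.170 m) = +5.88 D.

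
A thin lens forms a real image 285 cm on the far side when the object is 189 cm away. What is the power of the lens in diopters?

P = +0.880 D

d_i = +285 cm.
1/f = 1/d_o + 1/d_i = 1/(189) + 1/(285) = 0.008800 cm⁻¹.
f = 113.6 cm = 1.136 m, so P = 1/f = +0.880 D.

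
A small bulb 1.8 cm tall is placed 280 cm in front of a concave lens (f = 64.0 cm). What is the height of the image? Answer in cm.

For a concave lens, f = -64.0 cm.
1/d_i = 1/f − 1/d_o = 1/(-64.00) − 1/(280) = -0.01920, so d_i = -52.09 cm.
m = −d_i/d_o = +0.1860.
|h_i| = |m|·h_o = 0.1860 × 1.8 = 0.335 cm. The image is virtual, upright and reduced, on the same side as the object.

0.335 cm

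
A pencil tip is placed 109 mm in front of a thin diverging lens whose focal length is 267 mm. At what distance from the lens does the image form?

For a diverging lens, f = -267 mm.
Lens equation: 1/v = 1/f − 1/u = 1/(-267.0) − 1/(109) = -0.003745 − 0.009174 = -0.01292, so v = -77.4 mm.
The image is virtual, upright and reduced, on the same side as the object.

77.4 mm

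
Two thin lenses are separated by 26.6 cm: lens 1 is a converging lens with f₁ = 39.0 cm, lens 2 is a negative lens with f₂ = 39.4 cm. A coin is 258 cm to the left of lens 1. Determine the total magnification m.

Lens 1: 1/d_i1 = 1/(39.0) − 1/(258) = 0.02177, so d_i1 = 45.95 cm; m₁ = −d_i1/d_o1 = -0.1781.
d_o2 = 26.6 − (45.95) = -19.35 cm (virtual object).
f₂ = −39.4 cm (diverging).
Lens 2: 1/d_i2 = 1/(-39.4) − 1/(-19.35) = 0.02630, so d_i2 = 38.02 cm; m₂ = −d_i2/d_o2 = +1.965.
m = m₁·m₂ = (-0.1781)(+1.965) = -0.350.

m = -0.350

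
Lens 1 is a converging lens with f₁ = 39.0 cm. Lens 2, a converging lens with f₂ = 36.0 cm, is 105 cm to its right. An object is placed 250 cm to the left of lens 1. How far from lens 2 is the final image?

Lens 1: 1/d_i1 = 1/f₁ − 1/d_o1 = 1/(39.0) − 1/(250) = 0.02164, so d_i1 = 46.21 cm.
The intermediate image is 46.21 cm to the right of lens 1, which is 105 − (46.21) = 58.79 cm to the left of lens 2, so d_o2 = +58.79 cm.
Lens 2: 1/d_i2 = 1/f₂ − 1/d_o2 = 1/(36.0) − 1/(58.79) = 0.01077, so d_i2 = 92.9 cm.
The final image is real, 92.9 cm to the right of lens 2 (overall magnification ≈ 0.29).

92.9 cm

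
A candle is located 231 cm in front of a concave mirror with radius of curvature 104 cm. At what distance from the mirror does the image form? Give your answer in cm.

f = R/2 = 104/2 = 52.00 cm.
Mirror equation: 1/v = 1/f − 1/u = 1/(52.00) − 1/(231) = 0.01923 − 0.004329 = 0.01490, so v = 67.1 cm.
The image is real, inverted and reduced, in front of the mirror.

67.1 cm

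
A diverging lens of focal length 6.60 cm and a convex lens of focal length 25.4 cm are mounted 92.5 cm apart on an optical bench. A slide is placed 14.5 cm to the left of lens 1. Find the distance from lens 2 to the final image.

Lens 1 is diverging, so f₁ = −6.60 cm.
Lens 1: 1/d_i1 = 1/f₁ − 1/d_o1 = 1/(-6.60) − 1/(14.5) = -0.2205, so d_i1 = -4.536 cm.
The intermediate image is 4.536 cm to the left of lens 1 (virtual), which is 92.5 − (-4.536) = 97.04 cm to the left of lens 2, so d_o2 = +97.04 cm.
Lens 2: 1/d_i2 = 1/f₂ − 1/d_o2 = 1/(25.4) − 1/(97.04) = 0.02907, so d_i2 = 34.4 cm.
The final image is real, 34.4 cm to the right of lens 2 (overall magnification ≈ -0.11).

34.4 cm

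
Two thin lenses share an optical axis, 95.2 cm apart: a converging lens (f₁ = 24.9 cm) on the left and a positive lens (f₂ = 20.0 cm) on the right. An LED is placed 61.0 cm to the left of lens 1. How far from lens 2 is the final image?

32.1 cm

Lens 1: 1/d_i1 = 1/f₁ − 1/d_o1 = 1/(24.9) − 1/(61.0) = 0.02377, so d_i1 = 42.07 cm.
The intermediate image is 42.07 cm to the right of lens 1, which is 95.2 − (42.07) = 53.13 cm to the left of lens 2, so d_o2 = +53.13 cm.
Lens 2: 1/d_i2 = 1/f₂ − 1/d_o2 = 1/(20.0) − 1/(53.13) = 0.03118, so d_i2 = 32.1 cm.
The final image is real, 32.1 cm to the right of lens 2 (overall magnification ≈ 0.42).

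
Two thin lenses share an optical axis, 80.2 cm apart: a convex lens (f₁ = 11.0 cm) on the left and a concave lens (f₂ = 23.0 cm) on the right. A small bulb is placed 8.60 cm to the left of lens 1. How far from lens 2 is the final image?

19.3 cm

Lens 1: 1/d_i1 = 1/f₁ − 1/d_o1 = 1/(11.0) − 1/(8.60) = -0.02537, so d_i1 = -39.42 cm.
The intermediate image is 39.42 cm to the left of lens 1 (virtual), which is 80.2 − (-39.42) = 119.6 cm to the left of lens 2, so d_o2 = +119.6 cm.
Lens 2 is diverging, so f₂ = −23.0 cm.
Lens 2: 1/d_i2 = 1/f₂ − 1/d_o2 = 1/(-23.0) − 1/(119.6) = -0.05184, so d_i2 = -19.3 cm.
The final image is virtual, 19.3 cm to the left of lens 2 (overall magnification ≈ 0.74).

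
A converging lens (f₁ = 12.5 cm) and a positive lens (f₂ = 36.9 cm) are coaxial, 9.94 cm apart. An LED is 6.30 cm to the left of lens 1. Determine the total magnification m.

Lens 1: 1/d_i1 = 1/(12.5) − 1/(6.30) = -0.07873, so d_i1 = -12.70 cm; m₁ = −d_i1/d_o1 = +2.016.
d_o2 = 9.94 − (-12.70) = 22.64 cm.
Lens 2: 1/d_i2 = 1/(36.9) − 1/(22.64) = -0.01707, so d_i2 = -58.58 cm; m₂ = −d_i2/d_o2 = +2.588.
m = m₁·m₂ = (+2.016)(+2.588) = +5.22.

m = +5.22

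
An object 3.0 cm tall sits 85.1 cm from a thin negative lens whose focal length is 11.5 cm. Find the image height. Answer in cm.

0.357 cm

For a negative lens, f = -11.5 cm.
1/d_i = 1/f − 1/d_o = 1/(-11.50) − 1/(85.1) = -0.09871, so d_i = -10.13 cm.
m = −d_i/d_o = +0.1190.
|h_i| = |m|·h_o = 0.1190 × 3.0 = 0.357 cm. The image is virtual, upright and reduced, on the same side as the object.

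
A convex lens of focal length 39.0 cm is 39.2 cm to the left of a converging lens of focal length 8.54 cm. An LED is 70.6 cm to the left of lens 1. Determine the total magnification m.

m = -0.187

Lens 1: 1/d_i1 = 1/(39.0) − 1/(70.6) = 0.01148, so d_i1 = 87.13 cm; m₁ = −d_i1/d_o1 = -1.234.
d_o2 = 39.2 − (87.13) = -47.93 cm (virtual object).
Lens 2: 1/d_i2 = 1/(8.54) − 1/(-47.93) = 0.1380, so d_i2 = 7.248 cm; m₂ = −d_i2/d_o2 = +0.1512.
m = m₁·m₂ = (-1.234)(+0.1512) = -0.187.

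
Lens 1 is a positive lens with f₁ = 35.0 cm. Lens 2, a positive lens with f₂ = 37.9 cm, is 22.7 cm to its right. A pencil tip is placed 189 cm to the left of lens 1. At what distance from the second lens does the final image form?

Lens 1: 1/d_i1 = 1/f₁ − 1/d_o1 = 1/(35.0) − 1/(189) = 0.02328, so d_i1 = 42.95 cm.
The intermediate image is 42.95 cm to the right of lens 1, which lies 20.25 cm to the right of lens 2 — a virtual object — so d_o2 = −20.25 cm.
Lens 2: 1/d_i2 = 1/f₂ − 1/d_o2 = 1/(37.9) − 1/(-20.25) = 0.07577, so d_i2 = 13.2 cm.
The final image is real, 13.2 cm to the right of lens 2 (overall magnification ≈ -0.15).

13.2 cm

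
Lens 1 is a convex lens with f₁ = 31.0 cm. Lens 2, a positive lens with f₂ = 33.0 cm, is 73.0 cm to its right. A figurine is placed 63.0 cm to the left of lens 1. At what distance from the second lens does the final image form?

Lens 1: 1/d_i1 = 1/f₁ − 1/d_o1 = 1/(31.0) − 1/(63.0) = 0.01639, so d_i1 = 61.03 cm.
The intermediate image is 61.03 cm to the right of lens 1, which is 73.0 − (61.03) = 11.97 cm to the left of lens 2, so d_o2 = +11.97 cm.
Lens 2: 1/d_i2 = 1/f₂ − 1/d_o2 = 1/(33.0) − 1/(11.97) = -0.05324, so d_i2 = -18.8 cm.
The final image is virtual, 18.8 cm to the left of lens 2 (overall magnification ≈ -1.5).

18.8 cm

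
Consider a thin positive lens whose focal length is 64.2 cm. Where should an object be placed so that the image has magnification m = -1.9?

98.0 cm

m = −d_i/d_o ⇒ d_i = −m·d_o.
1/f = 1/d_o + 1/d_i = 1/d_o − 1/(m·d_o) = (1 − 1/m)/d_o, so d_o = f(1 − 1/m) = (64.20)(1 − 1/(-1.9)) = 98.0 cm.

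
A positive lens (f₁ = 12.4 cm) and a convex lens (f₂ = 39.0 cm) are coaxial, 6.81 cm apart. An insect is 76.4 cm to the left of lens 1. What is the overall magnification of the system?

m = -0.161

Lens 1: 1/d_i1 = 1/(12.4) − 1/(76.4) = 0.06756, so d_i1 = 14.80 cm; m₁ = −d_i1/d_o1 = -0.1937.
d_o2 = 6.81 − (14.80) = -7.990 cm (virtual object).
Lens 2: 1/d_i2 = 1/(39.0) − 1/(-7.990) = 0.1508, so d_i2 = 6.631 cm; m₂ = −d_i2/d_o2 = +0.8300.
m = m₁·m₂ = (-0.1937)(+0.8300) = -0.161.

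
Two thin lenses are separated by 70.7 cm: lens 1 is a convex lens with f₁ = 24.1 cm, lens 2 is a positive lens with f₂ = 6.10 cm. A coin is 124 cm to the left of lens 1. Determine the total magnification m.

m = +0.0424

Lens 1: 1/d_i1 = 1/(24.1) − 1/(124) = 0.03343, so d_i1 = 29.91 cm; m₁ = −d_i1/d_o1 = -0.2412.
d_o2 = 70.7 − (29.91) = 40.79 cm.
Lens 2: 1/d_i2 = 1/(6.10) − 1/(40.79) = 0.1394, so d_i2 = 7.173 cm; m₂ = −d_i2/d_o2 = -0.1758.
m = m₁·m₂ = (-0.2412)(-0.1758) = +0.0424.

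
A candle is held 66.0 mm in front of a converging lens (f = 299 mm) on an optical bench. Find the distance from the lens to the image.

Thin-lens equation: 1/q = 1/f − 1/p = 1/(299.0) − 1/(66.0) = 0.003344 − 0.01515 = -0.01181, so q = -84.7 mm.
The image is virtual, upright and enlarged, on the same side as the object.

84.7 mm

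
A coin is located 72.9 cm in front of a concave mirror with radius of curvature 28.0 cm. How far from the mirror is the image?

f = R/2 = 28.0/2 = 14.00 cm.
Mirror equation: 1/v = 1/f − 1/u = 1/(14.00) − 1/(72.9) = 0.07143 − 0.01372 = 0.05771, so v = 17.3 cm.
The image is real, inverted and reduced, in front of the mirror.

17.3 cm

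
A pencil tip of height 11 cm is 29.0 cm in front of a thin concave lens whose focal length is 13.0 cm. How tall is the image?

For a concave lens, f = -13.0 cm.
1/d_i = 1/f − 1/d_o = 1/(-13.00) − 1/(29.0) = -0.1114, so d_i = -8.976 cm.
m = −d_i/d_o = +0.3095.
|h_i| = |m|·h_o = 0.3095 × 11 = 3.40 cm. The image is virtual, upright and reduced, on the same side as the object.

3.40 cm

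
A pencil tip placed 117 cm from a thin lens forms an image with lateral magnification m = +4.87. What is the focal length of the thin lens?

m = −d_i/d_o ⇒ d_i = −m·d_o = −(+4.87)·(117) = -569.8 cm.
1/f = 1/d_o + 1/d_i = 1/(117) + 1/(-569.8) = 0.006792, so f = 147 cm.
Since f is positive, the thin lens is converging.

f = 147 cm (converging)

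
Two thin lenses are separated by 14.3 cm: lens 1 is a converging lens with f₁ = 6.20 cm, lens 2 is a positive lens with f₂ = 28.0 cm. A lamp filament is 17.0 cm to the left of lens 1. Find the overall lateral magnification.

Lens 1: 1/d_i1 = 1/(6.20) − 1/(17.0) = 0.1025, so d_i1 = 9.759 cm; m₁ = −d_i1/d_o1 = -0.5741.
d_o2 = 14.3 − (9.759) = 4.541 cm.
Lens 2: 1/d_i2 = 1/(28.0) − 1/(4.541) = -0.1845, so d_i2 = -5.420 cm; m₂ = −d_i2/d_o2 = +1.194.
m = m₁·m₂ = (-0.5741)(+1.194) = -0.685.

m = -0.685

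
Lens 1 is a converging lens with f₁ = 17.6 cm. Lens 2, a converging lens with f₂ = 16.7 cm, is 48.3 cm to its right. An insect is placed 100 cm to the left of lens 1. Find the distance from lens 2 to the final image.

43.9 cm

Lens 1: 1/d_i1 = 1/f₁ − 1/d_o1 = 1/(17.6) − 1/(100) = 0.04682, so d_i1 = 21.36 cm.
The intermediate image is 21.36 cm to the right of lens 1, which is 48.3 − (21.36) = 26.94 cm to the left of lens 2, so d_o2 = +26.94 cm.
Lens 2: 1/d_i2 = 1/f₂ − 1/d_o2 = 1/(16.7) − 1/(26.94) = 0.02276, so d_i2 = 43.9 cm.
The final image is real, 43.9 cm to the right of lens 2 (overall magnification ≈ 0.35).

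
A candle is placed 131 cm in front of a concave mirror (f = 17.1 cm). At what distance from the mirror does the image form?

Mirror equation: 1/d_i = 1/f − 1/d_o = 1/(17.10) − 1/(131) = 0.05848 − 0.007634 = 0.05085, so d_i = 19.7 cm.
The image is real, inverted and reduced, in front of the mirror.

19.7 cm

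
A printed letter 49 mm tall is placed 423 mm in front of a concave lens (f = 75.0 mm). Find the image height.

For a concave lens, f = -75.0 mm.
1/d_i = 1/f − 1/d_o = 1/(-75.00) − 1/(423) = -0.01570, so d_i = -63.70 mm.
m = −d_i/d_o = +0.1506.
|h_i| = |m|·h_o = 0.1506 × 49 = 7.38 mm. The image is virtual, upright and reduced, on the same side as the object.

7.38 mm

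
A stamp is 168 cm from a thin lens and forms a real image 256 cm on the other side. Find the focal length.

Real image ⇒ d_i = +256 cm.
1/f = 1/d_o + 1/d_i = 1/(168) + 1/(256) = 0.009859, so f = 101 cm.
Since f is positive, the thin lens is converging.

f = 101 cm (converging)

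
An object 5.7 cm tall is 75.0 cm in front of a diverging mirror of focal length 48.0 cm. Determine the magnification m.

For a diverging mirror, f = -48.0 cm.
1/d_i = 1/f − 1/d_o = 1/(-48.00) − 1/(75.0) = -0.03417, so d_i = -29.27 cm.
m = −d_i/d_o = −(-29.27)/(75.0) = +0.390.
The image is virtual, upright and reduced, behind the mirror.

m = +0.390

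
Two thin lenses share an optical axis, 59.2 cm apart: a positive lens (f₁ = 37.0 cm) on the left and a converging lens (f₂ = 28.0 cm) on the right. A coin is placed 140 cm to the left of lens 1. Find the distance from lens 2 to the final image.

13.1 cm

Lens 1: 1/d_i1 = 1/f₁ − 1/d_o1 = 1/(37.0) − 1/(140) = 0.01988, so d_i1 = 50.29 cm.
The intermediate image is 50.29 cm to the right of lens 1, which is 59.2 − (50.29) = 8.910 cm to the left of lens 2, so d_o2 = +8.910 cm.
Lens 2: 1/d_i2 = 1/f₂ − 1/d_o2 = 1/(28.0) − 1/(8.910) = -0.07652, so d_i2 = -13.1 cm.
The final image is virtual, 13.1 cm to the left of lens 2 (overall magnification ≈ -0.53).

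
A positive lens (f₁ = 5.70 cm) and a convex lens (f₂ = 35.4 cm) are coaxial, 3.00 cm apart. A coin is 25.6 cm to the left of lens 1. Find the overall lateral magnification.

Lens 1: 1/d_i1 = 1/(5.70) − 1/(25.6) = 0.1364, so d_i1 = 7.333 cm; m₁ = −d_i1/d_o1 = -0.2864.
d_o2 = 3.00 − (7.333) = -4.333 cm (virtual object).
Lens 2: 1/d_i2 = 1/(35.4) − 1/(-4.333) = 0.2590, so d_i2 = 3.860 cm; m₂ = −d_i2/d_o2 = +0.8909.
m = m₁·m₂ = (-0.2864)(+0.8909) = -0.255.

m = -0.255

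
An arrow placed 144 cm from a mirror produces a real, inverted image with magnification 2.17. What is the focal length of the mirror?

m = −d_i/d_o ⇒ d_i = −m·d_o = −(-2.17)·(144) = 312.5 cm.
1/f = 1/d_o + 1/d_i = 1/(144) + 1/(312.5) = 0.01014, so f = 98.6 cm.
Since f is positive, the mirror is concave.

f = 98.6 cm (concave)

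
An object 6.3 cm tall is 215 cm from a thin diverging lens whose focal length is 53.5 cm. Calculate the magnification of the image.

For a diverging lens, f = -53.5 cm.
1/d_i = 1/f − 1/d_o = 1/(-53.50) − 1/(215) = -0.02334, so d_i = -42.84 cm.
m = −d_i/d_o = −(-42.84)/(215) = +0.199.
The image is virtual, upright and reduced, on the same side as the object.

m = +0.199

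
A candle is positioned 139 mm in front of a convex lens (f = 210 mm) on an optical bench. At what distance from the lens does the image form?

Thin-lens equation: 1/v = 1/f − 1/u = 1/(210.0) − 1/(139) = 0.004762 − 0.007194 = -0.002432, so v = -411 mm.
The image is virtual, upright and enlarged, on the same side as the object.

411 mm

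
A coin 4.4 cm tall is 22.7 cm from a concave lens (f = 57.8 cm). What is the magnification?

m = +0.718

For a concave lens, f = -57.8 cm.
1/d_i = 1/f − 1/d_o = 1/(-57.80) − 1/(22.7) = -0.06135, so d_i = -16.30 cm.
m = −d_i/d_o = −(-16.30)/(22.7) = +0.718.
The image is virtual, upright and reduced, on the same side as the object.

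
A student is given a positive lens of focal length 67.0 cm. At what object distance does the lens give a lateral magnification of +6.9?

57.3 cm

m = −d_i/d_o ⇒ d_i = −m·d_o.
1/f = 1/d_o + 1/d_i = 1/d_o − 1/(m·d_o) = (1 − 1/m)/d_o, so d_o = f(1 − 1/m) = (67.00)(1 − 1/(+6.9)) = 57.3 cm.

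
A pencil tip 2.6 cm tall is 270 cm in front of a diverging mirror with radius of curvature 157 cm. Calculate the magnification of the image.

m = +0.225

f = R/2 = 157/2 = 78.50 cm; for a diverging mirror, f = -78.50 cm.
1/d_i = 1/f − 1/d_o = 1/(-78.50) − 1/(270) = -0.01644, so d_i = -60.82 cm.
m = −d_i/d_o = −(-60.82)/(270) = +0.225.
The image is virtual, upright and reduced, behind the mirror.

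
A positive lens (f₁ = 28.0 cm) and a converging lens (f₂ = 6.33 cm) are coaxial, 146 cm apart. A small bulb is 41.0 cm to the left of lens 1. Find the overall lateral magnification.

Lens 1: 1/d_i1 = 1/(28.0) − 1/(41.0) = 0.01132, so d_i1 = 88.31 cm; m₁ = −d_i1/d_o1 = -2.154.
d_o2 = 146 − (88.31) = 57.69 cm.
Lens 2: 1/d_i2 = 1/(6.33) − 1/(57.69) = 0.1406, so d_i2 = 7.110 cm; m₂ = −d_i2/d_o2 = -0.1232.
m = m₁·m₂ = (-2.154)(-0.1232) = +0.265.

m = +0.265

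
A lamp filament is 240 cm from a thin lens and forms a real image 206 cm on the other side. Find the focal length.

Real image ⇒ d_i = +206 cm.
1/f = 1/d_o + 1/d_i = 1/(240) + 1/(206) = 0.009021, so f = 111 cm.
Since f is positive, the thin lens is converging.

f = 111 cm (converging)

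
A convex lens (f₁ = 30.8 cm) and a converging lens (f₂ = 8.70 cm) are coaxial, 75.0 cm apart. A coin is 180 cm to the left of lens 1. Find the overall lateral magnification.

m = +0.0616

Lens 1: 1/d_i1 = 1/(30.8) − 1/(180) = 0.02691, so d_i1 = 37.16 cm; m₁ = −d_i1/d_o1 = -0.2064.
d_o2 = 75.0 − (37.16) = 37.84 cm.
Lens 2: 1/d_i2 = 1/(8.70) − 1/(37.84) = 0.08852, so d_i2 = 11.30 cm; m₂ = −d_i2/d_o2 = -0.2986.
m = m₁·m₂ = (-0.2064)(-0.2986) = +0.0616.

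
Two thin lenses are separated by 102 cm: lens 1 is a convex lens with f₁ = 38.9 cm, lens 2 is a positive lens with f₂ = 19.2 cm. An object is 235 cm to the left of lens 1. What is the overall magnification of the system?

m = +0.105

Lens 1: 1/d_i1 = 1/(38.9) − 1/(235) = 0.02145, so d_i1 = 46.62 cm; m₁ = −d_i1/d_o1 = -0.1984.
d_o2 = 102 − (46.62) = 55.38 cm.
Lens 2: 1/d_i2 = 1/(19.2) − 1/(55.38) = 0.03403, so d_i2 = 29.39 cm; m₂ = −d_i2/d_o2 = -0.5307.
m = m₁·m₂ = (-0.1984)(-0.5307) = +0.105.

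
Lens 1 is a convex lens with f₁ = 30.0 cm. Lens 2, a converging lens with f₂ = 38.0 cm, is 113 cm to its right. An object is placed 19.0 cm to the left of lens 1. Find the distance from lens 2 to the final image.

Lens 1: 1/d_i1 = 1/f₁ − 1/d_o1 = 1/(30.0) − 1/(19.0) = -0.01930, so d_i1 = -51.82 cm.
The intermediate image is 51.82 cm to the left of lens 1 (virtual), which is 113 − (-51.82) = 164.8 cm to the left of lens 2, so d_o2 = +164.8 cm.
Lens 2: 1/d_i2 = 1/f₂ − 1/d_o2 = 1/(38.0) − 1/(164.8) = 0.02025, so d_i2 = 49.4 cm.
The final image is real, 49.4 cm to the right of lens 2 (overall magnification ≈ -0.82).

49.4 cm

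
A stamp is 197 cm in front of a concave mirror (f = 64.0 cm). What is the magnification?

m = -0.481

1/d_i = 1/f − 1/d_o = 1/(64.00) − 1/(197) = 0.01055, so d_i = 94.80 cm.
m = −d_i/d_o = −(94.80)/(197) = -0.481.
The image is real, inverted and reduced, in front of the mirror.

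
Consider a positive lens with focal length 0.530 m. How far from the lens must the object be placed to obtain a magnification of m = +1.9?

0.251 m

m = −d_i/d_o ⇒ d_i = −m·d_o.
1/f = 1/d_o + 1/d_i = 1/d_o − 1/(m·d_o) = (1 − 1/m)/d_o, so d_o = f(1 − 1/m) = (0.5300)(1 − 1/(+1.9)) = 0.251 m.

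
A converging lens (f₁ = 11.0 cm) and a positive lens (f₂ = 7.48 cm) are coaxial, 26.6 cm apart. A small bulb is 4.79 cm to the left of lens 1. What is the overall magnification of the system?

m = -0.480

Lens 1: 1/d_i1 = 1/(11.0) − 1/(4.79) = -0.1179, so d_i1 = -8.485 cm; m₁ = −d_i1/d_o1 = +1.771.
d_o2 = 26.6 − (-8.485) = 35.09 cm.
Lens 2: 1/d_i2 = 1/(7.48) − 1/(35.09) = 0.1052, so d_i2 = 9.506 cm; m₂ = −d_i2/d_o2 = -0.2709.
m = m₁·m₂ = (+1.771)(-0.2709) = -0.480.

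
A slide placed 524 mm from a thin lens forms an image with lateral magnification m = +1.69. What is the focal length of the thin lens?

m = −d_i/d_o ⇒ d_i = −m·d_o = −(+1.69)·(524) = -885.6 mm.
1/f = 1/d_o + 1/d_i = 1/(524) + 1/(-885.6) = 0.0007792, so f = 1280 mm.
Since f is positive, the thin lens is converging.

f = 1280 mm (converging)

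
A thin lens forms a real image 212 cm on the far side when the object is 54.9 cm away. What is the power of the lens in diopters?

P = +2.29 D

d_i = +212 cm.
1/f = 1/d_o + 1/d_i = 1/(54.9) + 1/(212) = 0.02293 cm⁻¹.
f = 43.61 cm = 0.4361 m, so P = 1/f = +2.29 D.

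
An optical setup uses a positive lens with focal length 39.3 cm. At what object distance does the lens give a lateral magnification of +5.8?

32.5 cm

m = −d_i/d_o ⇒ d_i = −m·d_o.
1/f = 1/d_o + 1/d_i = 1/d_o − 1/(m·d_o) = (1 − 1/m)/d_o, so d_o = f(1 − 1/m) = (39.30)(1 − 1/(+5.8)) = 32.5 cm.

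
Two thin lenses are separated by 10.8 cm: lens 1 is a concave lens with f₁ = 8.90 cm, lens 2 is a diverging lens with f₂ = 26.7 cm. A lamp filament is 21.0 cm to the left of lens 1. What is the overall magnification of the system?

f₁ = −8.90 cm (diverging).
Lens 1: 1/d_i1 = 1/(-8.90) − 1/(21.0) = -0.1600, so d_i1 = -6.251 cm; m₁ = −d_i1/d_o1 = +0.2977.
d_o2 = 10.8 − (-6.251) = 17.05 cm.
f₂ = −26.7 cm (diverging).
Lens 2: 1/d_i2 = 1/(-26.7) − 1/(17.05) = -0.09610, so d_i2 = -10.41 cm; m₂ = −d_i2/d_o2 = +0.6103.
m = m₁·m₂ = (+0.2977)(+0.6103) = +0.182.

m = +0.182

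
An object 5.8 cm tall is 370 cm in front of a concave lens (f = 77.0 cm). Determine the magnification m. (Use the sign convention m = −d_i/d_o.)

m = +0.172

For a concave lens, f = -77.0 cm.
1/d_i = 1/f − 1/d_o = 1/(-77.00) − 1/(370) = -0.01569, so d_i = -63.74 cm.
m = −d_i/d_o = −(-63.74)/(370) = +0.172.
The image is virtual, upright and reduced, on the same side as the object.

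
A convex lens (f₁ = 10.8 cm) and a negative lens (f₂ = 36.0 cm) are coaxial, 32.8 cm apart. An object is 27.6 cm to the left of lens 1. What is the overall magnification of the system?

m = -0.453

Lens 1: 1/d_i1 = 1/(10.8) − 1/(27.6) = 0.05636, so d_i1 = 17.74 cm; m₁ = −d_i1/d_o1 = -0.6428.
d_o2 = 32.8 − (17.74) = 15.06 cm.
f₂ = −36.0 cm (diverging).
Lens 2: 1/d_i2 = 1/(-36.0) − 1/(15.06) = -0.09418, so d_i2 = -10.62 cm; m₂ = −d_i2/d_o2 = +0.7051.
m = m₁·m₂ = (-0.6428)(+0.7051) = -0.453.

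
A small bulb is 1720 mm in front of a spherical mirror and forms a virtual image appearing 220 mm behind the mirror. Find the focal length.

f = -252 mm (convex)

Virtual image ⇒ d_i = −220 mm.
1/f = 1/d_o + 1/d_i = 1/(1720) + 1/(-220) = -0.003964, so f = -252 mm.
Since f is negative, the spherical mirror is convex.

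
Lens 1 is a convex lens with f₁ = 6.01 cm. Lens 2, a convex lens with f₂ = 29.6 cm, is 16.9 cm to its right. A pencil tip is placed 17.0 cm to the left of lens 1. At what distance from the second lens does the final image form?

10.2 cm

Lens 1: 1/d_i1 = 1/f₁ − 1/d_o1 = 1/(6.01) − 1/(17.0) = 0.1076, so d_i1 = 9.297 cm.
The intermediate image is 9.297 cm to the right of lens 1, which is 16.9 − (9.297) = 7.603 cm to the left of lens 2, so d_o2 = +7.603 cm.
Lens 2: 1/d_i2 = 1/f₂ − 1/d_o2 = 1/(29.6) − 1/(7.603) = -0.09774, so d_i2 = -10.2 cm.
The final image is virtual, 10.2 cm to the left of lens 2 (overall magnification ≈ -0.74).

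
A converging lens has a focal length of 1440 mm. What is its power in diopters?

P = +0.694 D

f = 144 cm = 1.44 m.
P = 1/f = 1/(1.44 m) = +0.694 D.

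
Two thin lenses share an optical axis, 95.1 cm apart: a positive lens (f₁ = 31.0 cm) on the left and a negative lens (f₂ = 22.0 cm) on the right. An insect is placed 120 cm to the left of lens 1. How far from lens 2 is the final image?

15.6 cm

Lens 1: 1/d_i1 = 1/f₁ − 1/d_o1 = 1/(31.0) − 1/(120) = 0.02392, so d_i1 = 41.80 cm.
The intermediate image is 41.80 cm to the right of lens 1, which is 95.1 − (41.80) = 53.30 cm to the left of lens 2, so d_o2 = +53.30 cm.
Lens 2 is diverging, so f₂ = −22.0 cm.
Lens 2: 1/d_i2 = 1/f₂ − 1/d_o2 = 1/(-22.0) − 1/(53.30) = -0.06422, so d_i2 = -15.6 cm.
The final image is virtual, 15.6 cm to the left of lens 2 (overall magnification ≈ -0.10).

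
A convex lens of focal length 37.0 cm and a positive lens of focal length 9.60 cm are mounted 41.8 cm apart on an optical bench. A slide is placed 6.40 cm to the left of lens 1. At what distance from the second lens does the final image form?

Lens 1: 1/d_i1 = 1/f₁ − 1/d_o1 = 1/(37.0) − 1/(6.40) = -0.1292, so d_i1 = -7.739 cm.
The intermediate image is 7.739 cm to the left of lens 1 (virtual), which is 41.8 − (-7.739) = 49.54 cm to the left of lens 2, so d_o2 = +49.54 cm.
Lens 2: 1/d_i2 = 1/f₂ − 1/d_o2 = 1/(9.60) − 1/(49.54) = 0.08398, so d_i2 = 11.9 cm.
The final image is real, 11.9 cm to the right of lens 2 (overall magnification ≈ -0.29).

11.9 cm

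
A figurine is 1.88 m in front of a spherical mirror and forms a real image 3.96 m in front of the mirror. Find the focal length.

Real image ⇒ d_i = +3.96 m.
1/f = 1/d_o + 1/d_i = 1/(1.88) + 1/(3.96) = 0.7844, so f = 1.27 m.
Since f is positive, the spherical mirror is concave.

f = 1.27 m (concave)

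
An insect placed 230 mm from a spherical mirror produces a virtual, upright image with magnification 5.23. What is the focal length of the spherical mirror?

f = 284 mm (concave)

m = −d_i/d_o ⇒ d_i = −m·d_o = −(+5.23)·(230) = -1203 mm.
1/f = 1/d_o + 1/d_i = 1/(230) + 1/(-1203) = 0.003517, so f = 284 mm.
Since f is positive, the spherical mirror is concave.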